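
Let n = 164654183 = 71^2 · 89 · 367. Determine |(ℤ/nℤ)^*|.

φ(71^2) = 71^1·(71−1) = 71·70 = 4970.
φ(89) = 89 − 1 = 88.
φ(367) = 367 − 1 = 366.
Since φ is multiplicative, φ(164654183) = 4970 · 88 · 366 = 160073760.

160073760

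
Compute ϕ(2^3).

φ(8) = 8 · (1 − 1/2)
       = 8 · 1/2 = 4.

4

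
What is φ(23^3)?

11638

φ(23^3) = 23^2·(23−1) = 529·22 = 11638.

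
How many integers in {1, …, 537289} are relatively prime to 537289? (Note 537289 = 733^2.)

536556

φ(733^2) = 733^1·(733−1) = 733·732 = 536556.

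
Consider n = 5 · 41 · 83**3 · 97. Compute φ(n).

8676833280

φ(11369984495) = 11369984495 · (1 − 1/5) · (1 − 1/41) · (1 − 1/83) · (1 − 1/97)
       = 11369984495 · 1259520/1650455 = 8676833280.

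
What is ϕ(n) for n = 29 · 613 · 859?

14702688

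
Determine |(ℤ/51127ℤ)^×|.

47040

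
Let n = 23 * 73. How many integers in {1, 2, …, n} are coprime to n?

1584

φ(23) = 23 − 1 = 22.
φ(73) = 73 − 1 = 72.
Since φ is multiplicative, φ(1679) = 22 · 72 = 1584.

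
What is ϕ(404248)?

178464

Prime factorization: 404248 = 2^3 · 13^3 · 23.
φ(2^3) = 2^3 − 2^2 = 8 − 4 = 4.
φ(13^3) = 13^3 − 13^2 = 2197 − 169 = 2028.
φ(23) = 23 − 1 = 22.
φ(404248) = 4 × 2028 × 22 = 178464.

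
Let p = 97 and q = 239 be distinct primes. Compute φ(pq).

φ(23183) = 23183 · (1 − 1/97) · (1 − 1/239)
       = 23183 · 22848/23183 = 22848.

22848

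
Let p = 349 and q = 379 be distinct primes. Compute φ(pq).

131544

φ(349) = 349 − 1 = 348.
φ(379) = 379 − 1 = 378.
Since φ is multiplicative, φ(132271) = 348 · 378 = 131544.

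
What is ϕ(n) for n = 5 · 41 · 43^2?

288960

φ(379045) = 379045 · (1 − 1/5) · (1 − 1/41) · (1 − 1/43)
       = 379045 · 6720/8815 = 288960.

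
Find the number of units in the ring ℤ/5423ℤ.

First factor: 5423 = 11 × 17 × 29.
φ(11) = 11 − 1 = 10.
φ(17) = 17 − 1 = 16.
φ(29) = 29 − 1 = 28.
Since φ is multiplicative, φ(5423) = 10 · 16 · 28 = 4480.

4480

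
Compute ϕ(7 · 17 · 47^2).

φ(7) = 7 − 1 = 6.
φ(17) = 17 − 1 = 16.
φ(47^2) = 47^2 − 47^1 = 2209 − 47 = 2162.
φ(262871) = 6 × 16 × 2162 = 207552.

207552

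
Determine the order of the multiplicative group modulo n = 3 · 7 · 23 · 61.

φ(3) = 3 − 1 = 2.
φ(7) = 7 − 1 = 6.
φ(23) = 23 − 1 = 22.
φ(61) = 61 − 1 = 60.
Since φ is multiplicative, φ(29463) = 2 · 6 · 22 · 60 = 15840.

15840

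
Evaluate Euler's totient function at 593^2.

351056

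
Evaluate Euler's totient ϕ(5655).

2688

5655 = 3 * 5 * 13 * 29.
φ(3) = 3 − 1 = 2.
φ(5) = 5 − 1 = 4.
φ(13) = 13 − 1 = 12.
φ(29) = 29 − 1 = 28.
Since φ is multiplicative, φ(5655) = 2 · 4 · 12 · 28 = 2688.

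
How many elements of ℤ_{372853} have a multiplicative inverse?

310464

Factor 372853: 372853 = 13 × 23 × 29 × 43.
φ(372853) = 372853 · (1 − 1/13) · (1 − 1/23) · (1 − 1/29) · (1 − 1/43)
       = 372853 · 310464/372853 = 310464.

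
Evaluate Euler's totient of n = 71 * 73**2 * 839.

308316960

φ(71) = 71 − 1 = 70.
φ(73^2) = 73^1·(73−1) = 73·72 = 5256.
φ(839) = 839 − 1 = 838.
Multiply: 70 · 5256 · 838 = 308316960.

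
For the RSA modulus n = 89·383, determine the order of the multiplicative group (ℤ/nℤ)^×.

33616

For distinct primes, φ(pq) = (p−1)(q−1) = 88 × 382 = 33616.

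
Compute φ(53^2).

φ(2809) = 2809 · (1 − 1/53)
       = 2809 · 52/53 = 2756.

2756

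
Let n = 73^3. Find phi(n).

383688

φ(73^3) = 73^3 − 73^2 = 389017 − 5329 = 383688.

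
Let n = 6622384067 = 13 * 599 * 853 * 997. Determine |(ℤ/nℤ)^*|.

6089496192

φ(13) = 13 − 1 = 12.
φ(599) = 599 − 1 = 598.
φ(853) = 853 − 1 = 852.
φ(997) = 997 − 1 = 996.
φ(6622384067) = 12 × 598 × 852 × 996 = 6089496192.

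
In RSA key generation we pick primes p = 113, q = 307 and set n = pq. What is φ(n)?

φ(113) = 113 − 1 = 112.
φ(307) = 307 − 1 = 306.
φ(34691) = 112 × 306 = 34272.

34272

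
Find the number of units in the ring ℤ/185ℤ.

144

First factor: 185 = 5 · 37.
φ(5) = 5 − 1 = 4.
φ(37) = 37 − 1 = 36.
Since φ is multiplicative, φ(185) = 4 · 36 = 144.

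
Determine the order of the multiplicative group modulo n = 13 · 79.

φ(1027) = 1027 · (1 − 1/13) · (1 − 1/79)
       = 1027 · 936/1027 = 936.

936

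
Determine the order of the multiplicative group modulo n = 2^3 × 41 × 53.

φ(2^3) = 2^3 − 2^2 = 8 − 4 = 4.
φ(41) = 41 − 1 = 40.
φ(53) = 53 − 1 = 52.
φ(17384) = 4 × 40 × 52 = 8320.

8320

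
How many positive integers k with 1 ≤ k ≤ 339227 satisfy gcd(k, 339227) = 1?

Factor 339227: 339227 = 7^3 × 23 × 43.
φ(7^3) = 7^3 − 7^2 = 343 − 49 = 294.
φ(23) = 23 − 1 = 22.
φ(43) = 43 − 1 = 42.
φ(339227) = 294 × 22 × 42 = 271656.

271656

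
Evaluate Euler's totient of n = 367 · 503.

φ(184601) = 184601 · (1 − 1/367) · (1 − 1/503)
       = 184601 · 183732/184601 = 183732.

183732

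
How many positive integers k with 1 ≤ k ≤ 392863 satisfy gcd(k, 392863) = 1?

332640

First factor: 392863 = 19 · 23 · 29 · 31.
φ(19) = 19 − 1 = 18.
φ(23) = 23 − 1 = 22.
φ(29) = 29 − 1 = 28.
φ(31) = 31 − 1 = 30.
Multiply: 18 · 22 · 28 · 30 = 332640.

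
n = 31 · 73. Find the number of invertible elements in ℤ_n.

2160

φ(2263) = 2263 · (1 − 1/31) · (1 − 1/73)
       = 2263 · 2160/2263 = 2160.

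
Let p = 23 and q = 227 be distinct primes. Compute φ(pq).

4972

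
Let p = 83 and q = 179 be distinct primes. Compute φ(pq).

14596

φ(14857) = 14857 · (1 − 1/83) · (1 − 1/179)
       = 14857 · 14596/14857 = 14596.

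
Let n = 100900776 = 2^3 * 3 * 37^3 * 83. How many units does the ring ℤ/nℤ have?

32330304

φ(100900776) = 100900776 · (1 − 1/2) · (1 − 1/3) · (1 − 1/37) · (1 − 1/83)
       = 100900776 · 5904/18426 = 32330304.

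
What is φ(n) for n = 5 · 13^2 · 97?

φ(81965) = 81965 · (1 − 1/5) · (1 − 1/13) · (1 − 1/97)
       = 81965 · 4608/6305 = 59904.

59904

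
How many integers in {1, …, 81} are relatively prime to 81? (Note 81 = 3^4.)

φ(3^4) = 3^3·(3−1) = 27·2 = 54.

54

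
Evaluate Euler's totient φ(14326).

6048

Prime factorization: 14326 = 2 × 13 × 19 × 29.
φ(2) = 2 − 1 = 1.
φ(13) = 13 − 1 = 12.
φ(19) = 19 − 1 = 18.
φ(29) = 29 − 1 = 28.
Multiply: 1 · 12 · 18 · 28 = 6048.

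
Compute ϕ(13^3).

2028

φ(2197) = 2197 · (1 − 1/13)
       = 2197 · 12/13 = 2028.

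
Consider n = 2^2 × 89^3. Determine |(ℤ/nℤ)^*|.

1394096

φ(2819876) = 2819876 · (1 − 1/2) · (1 − 1/89)
       = 2819876 · 88/178 = 1394096.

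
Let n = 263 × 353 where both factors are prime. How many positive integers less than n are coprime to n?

φ(n) = (p − 1)(q − 1) = (263−1)(353−1) = 262·352 = 92224.

92224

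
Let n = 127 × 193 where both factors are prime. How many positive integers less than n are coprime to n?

φ(24511) = 24511 · (1 − 1/127) · (1 − 1/193)
       = 24511 · 24192/24511 = 24192.

24192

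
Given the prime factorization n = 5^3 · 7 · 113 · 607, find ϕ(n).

φ(5^3) = 5^3 − 5^2 = 125 − 25 = 100.
φ(7) = 7 − 1 = 6.
φ(113) = 113 − 1 = 112.
φ(607) = 607 − 1 = 606.
φ(60017125) = 100 × 6 × 112 × 606 = 40723200.

40723200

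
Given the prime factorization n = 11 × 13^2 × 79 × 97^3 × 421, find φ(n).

46161848678400

φ(56429185239713) = 56429185239713 · (1 − 1/11) · (1 − 1/13) · (1 − 1/79) · (1 − 1/97) · (1 − 1/421)
       = 56429185239713 · 377395200/461335589 = 46161848678400.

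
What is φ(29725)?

29725 = 5^2 · 29 · 41.
φ(29725) = 29725 · (1 − 1/5) · (1 − 1/29) · (1 − 1/41)
       = 29725 · 4480/5945 = 22400.

22400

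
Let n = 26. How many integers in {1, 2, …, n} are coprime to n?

First factor: 26 = 2 × 13.
φ(2) = 2 − 1 = 1.
φ(13) = 13 − 1 = 12.
Since φ is multiplicative, φ(26) = 1 · 12 = 12.

12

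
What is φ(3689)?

2880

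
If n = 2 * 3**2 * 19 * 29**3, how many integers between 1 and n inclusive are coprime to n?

2543184

φ(8341038) = 8341038 · (1 − 1/2) · (1 − 1/3) · (1 − 1/19) · (1 − 1/29)
       = 8341038 · 1008/3306 = 2543184.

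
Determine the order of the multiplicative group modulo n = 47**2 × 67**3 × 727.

465035225688

φ(47^2) = 47^1·(47−1) = 47·46 = 2162.
φ(67^3) = 67^3 − 67^2 = 300763 − 4489 = 296274.
φ(727) = 727 − 1 = 726.
Multiply: 2162 · 296274 · 726 = 465035225688.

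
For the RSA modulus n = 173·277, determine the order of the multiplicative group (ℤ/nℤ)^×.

47472

φ(173) = 173 − 1 = 172.
φ(277) = 277 − 1 = 276.
φ(47921) = 172 × 276 = 47472.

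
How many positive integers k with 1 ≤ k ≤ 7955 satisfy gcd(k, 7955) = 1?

6048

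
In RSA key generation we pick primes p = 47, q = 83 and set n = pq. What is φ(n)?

3772

φ(n) = (p − 1)(q − 1) = (47−1)(83−1) = 46·82 = 3772.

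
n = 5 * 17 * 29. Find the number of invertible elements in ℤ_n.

1792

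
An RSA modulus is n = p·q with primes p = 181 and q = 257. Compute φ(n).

46080

φ(46517) = 46517 · (1 − 1/181) · (1 − 1/257)
       = 46517 · 46080/46517 = 46080.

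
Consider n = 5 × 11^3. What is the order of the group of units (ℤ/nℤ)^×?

4840

φ(5) = 5 − 1 = 4.
φ(11^3) = 11^2·(11−1) = 121·10 = 1210.
Multiply: 4 · 1210 = 4840.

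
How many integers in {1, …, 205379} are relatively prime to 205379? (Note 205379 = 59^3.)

201898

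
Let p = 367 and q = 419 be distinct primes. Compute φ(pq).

φ(n) = (p − 1)(q − 1) = (367−1)(419−1) = 366·418 = 152988.

152988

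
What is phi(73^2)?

5256

φ(73^2) = 73^1·(73−1) = 73·72 = 5256.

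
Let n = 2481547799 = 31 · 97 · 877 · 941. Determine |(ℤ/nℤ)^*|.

φ(2481547799) = 2481547799 · (1 − 1/31) · (1 − 1/97) · (1 − 1/877) · (1 − 1/941)
       = 2481547799 · 2371507200/2481547799 = 2371507200.

2371507200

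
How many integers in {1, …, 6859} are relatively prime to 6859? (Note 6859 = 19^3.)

φ(19^3) = 19^3 − 19^2 = 6859 − 361 = 6498.

6498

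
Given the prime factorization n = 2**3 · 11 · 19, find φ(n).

φ(1672) = 1672 · (1 − 1/2) · (1 − 1/11) · (1 − 1/19)
       = 1672 · 180/418 = 720.

720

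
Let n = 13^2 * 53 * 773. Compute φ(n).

φ(13^2) = 13^1·(13−1) = 13·12 = 156.
φ(53) = 53 − 1 = 52.
φ(773) = 773 − 1 = 772.
Since φ is multiplicative, φ(6923761) = 156 · 52 · 772 = 6262464.

6262464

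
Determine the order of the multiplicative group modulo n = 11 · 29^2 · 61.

487200

φ(11) = 11 − 1 = 10.
φ(29^2) = 29^2 − 29^1 = 841 − 29 = 812.
φ(61) = 61 − 1 = 60.
φ(564311) = 10 × 812 × 60 = 487200.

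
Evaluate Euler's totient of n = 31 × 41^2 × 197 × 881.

φ(31) = 31 − 1 = 30.
φ(41^2) = 41^1·(41−1) = 41·40 = 1640.
φ(197) = 197 − 1 = 196.
φ(881) = 881 − 1 = 880.
φ(9044228827) = 30 × 1640 × 196 × 880 = 8486016000.

8486016000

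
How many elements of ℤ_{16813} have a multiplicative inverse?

14784

Prime factorization: 16813 = 17 · 23 · 43.
φ(16813) = 16813 · (1 − 1/17) · (1 − 1/23) · (1 − 1/43)
       = 16813 · 14784/16813 = 14784.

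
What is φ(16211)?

14112

First factor: 16211 = 13 × 29 × 43.
φ(13) = 13 − 1 = 12.
φ(29) = 29 − 1 = 28.
φ(43) = 43 − 1 = 42.
Since φ is multiplicative, φ(16211) = 12 · 28 · 42 = 14112.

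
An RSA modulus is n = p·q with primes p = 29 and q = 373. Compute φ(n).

φ(10817) = 10817 · (1 − 1/29) · (1 − 1/373)
       = 10817 · 10416/10817 = 10416.

10416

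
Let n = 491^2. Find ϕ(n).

φ(241081) = 241081 · (1 − 1/491)
       = 241081 · 490/491 = 240590.

240590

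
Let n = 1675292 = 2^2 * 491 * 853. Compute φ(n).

φ(2^2) = 2^1·(2−1) = 2·1 = 2.
φ(491) = 491 − 1 = 490.
φ(853) = 853 − 1 = 852.
Since φ is multiplicative, φ(1675292) = 2 · 490 · 852 = 834960.

834960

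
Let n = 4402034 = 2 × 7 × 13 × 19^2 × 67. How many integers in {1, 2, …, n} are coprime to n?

φ(4402034) = 4402034 · (1 − 1/2) · (1 − 1/7) · (1 − 1/13) · (1 − 1/19) · (1 − 1/67)
       = 4402034 · 85536/231686 = 1625184.

1625184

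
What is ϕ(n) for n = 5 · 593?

2368

φ(2965) = 2965 · (1 − 1/5) · (1 − 1/593)
       = 2965 · 2368/2965 = 2368.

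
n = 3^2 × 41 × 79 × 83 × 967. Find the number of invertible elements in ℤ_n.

φ(2339688411) = 2339688411 · (1 − 1/3) · (1 − 1/41) · (1 − 1/79) · (1 − 1/83) · (1 − 1/967)
       = 2339688411 · 494282880/779896137 = 1482848640.

1482848640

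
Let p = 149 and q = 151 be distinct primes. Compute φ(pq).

22200

φ(pq) = (p−1)(q−1) = 148 · 150 = 22200.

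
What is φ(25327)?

22680

25327 = 19 × 31 × 43.
φ(25327) = 25327 · (1 − 1/19) · (1 − 1/31) · (1 − 1/43)
       = 25327 · 22680/25327 = 22680.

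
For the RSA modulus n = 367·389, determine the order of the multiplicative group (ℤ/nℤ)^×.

142008

φ(367) = 367 − 1 = 366.
φ(389) = 389 − 1 = 388.
φ(142763) = 366 × 388 = 142008.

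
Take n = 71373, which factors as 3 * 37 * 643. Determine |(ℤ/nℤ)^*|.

46224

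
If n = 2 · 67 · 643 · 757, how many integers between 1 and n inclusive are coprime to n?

32033232

φ(2) = 2 − 1 = 1.
φ(67) = 67 − 1 = 66.
φ(643) = 643 − 1 = 642.
φ(757) = 757 − 1 = 756.
Since φ is multiplicative, φ(65224634) = 1 · 66 · 642 · 756 = 32033232.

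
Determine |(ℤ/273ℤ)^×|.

144

273 = 3 · 7 · 13.
φ(3) = 3 − 1 = 2.
φ(7) = 7 − 1 = 6.
φ(13) = 13 − 1 = 12.
Since φ is multiplicative, φ(273) = 2 · 6 · 12 = 144.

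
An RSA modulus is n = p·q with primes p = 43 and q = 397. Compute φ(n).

φ(43) = 43 − 1 = 42.
φ(397) = 397 − 1 = 396.
φ(17071) = 42 × 396 = 16632.

16632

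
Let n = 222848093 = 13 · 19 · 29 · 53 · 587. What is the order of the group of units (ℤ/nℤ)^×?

184294656

φ(222848093) = 222848093 · (1 − 1/13) · (1 − 1/19) · (1 − 1/29) · (1 − 1/53) · (1 − 1/587)
       = 222848093 · 184294656/222848093 = 184294656.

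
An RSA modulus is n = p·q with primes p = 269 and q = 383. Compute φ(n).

102376

For distinct primes, φ(pq) = (p−1)(q−1) = 268 × 382 = 102376.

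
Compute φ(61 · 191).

φ(61) = 61 − 1 = 60.
φ(191) = 191 − 1 = 190.
Multiply: 60 · 190 = 11400.

11400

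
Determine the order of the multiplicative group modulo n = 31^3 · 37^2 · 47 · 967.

φ(31^3) = 31^3 − 31^2 = 29791 − 961 = 28830.
φ(37^2) = 37^2 − 37^1 = 1369 − 37 = 1332.
φ(47) = 47 − 1 = 46.
φ(967) = 967 − 1 = 966.
Since φ is multiplicative, φ(1853586516671) = 28830 · 1332 · 46 · 966 = 1706411720160.

1706411720160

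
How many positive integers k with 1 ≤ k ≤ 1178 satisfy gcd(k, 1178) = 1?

540

1178 = 2 × 19 × 31.
φ(1178) = 1178 · (1 − 1/2) · (1 − 1/19) · (1 − 1/31)
       = 1178 · 540/1178 = 540.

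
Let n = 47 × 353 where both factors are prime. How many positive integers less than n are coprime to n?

16192

φ(16591) = 16591 · (1 − 1/47) · (1 − 1/353)
       = 16591 · 16192/16591 = 16192.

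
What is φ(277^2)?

φ(76729) = 76729 · (1 − 1/277)
       = 76729 · 276/277 = 76452.

76452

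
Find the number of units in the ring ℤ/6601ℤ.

5280

Factor 6601: 6601 = 7 · 23 · 41.
φ(6601) = 6601 · (1 − 1/7) · (1 − 1/23) · (1 − 1/41)
       = 6601 · 5280/6601 = 5280.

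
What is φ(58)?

58 = 2 × 29.
φ(58) = 58 · (1 − 1/2) · (1 − 1/29)
       = 58 · 28/58 = 28.

28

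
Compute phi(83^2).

φ(6889) = 6889 · (1 − 1/83)
       = 6889 · 82/83 = 6806.

6806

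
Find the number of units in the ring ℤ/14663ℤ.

Factor 14663: 14663 = 11 · 31 · 43.
φ(14663) = 14663 · (1 − 1/11) · (1 − 1/31) · (1 − 1/43)
       = 14663 · 12600/14663 = 12600.

12600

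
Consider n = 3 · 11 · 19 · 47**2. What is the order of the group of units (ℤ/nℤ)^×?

778320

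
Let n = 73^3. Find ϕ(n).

φ(389017) = 389017 · (1 − 1/73)
       = 389017 · 72/73 = 383688.

383688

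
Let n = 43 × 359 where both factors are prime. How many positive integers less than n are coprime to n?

15036

For distinct primes, φ(pq) = (p−1)(q−1) = 42 × 358 = 15036.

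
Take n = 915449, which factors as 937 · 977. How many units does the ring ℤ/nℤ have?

φ(937) = 937 − 1 = 936.
φ(977) = 977 − 1 = 976.
φ(915449) = 936 × 976 = 913536.

913536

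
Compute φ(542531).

453600

Factor 542531: 542531 = 11 × 31 × 37 × 43.
φ(542531) = 542531 · (1 − 1/11) · (1 − 1/31) · (1 − 1/37) · (1 − 1/43)
       = 542531 · 453600/542531 = 453600.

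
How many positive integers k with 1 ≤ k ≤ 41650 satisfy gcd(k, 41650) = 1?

13440

First factor: 41650 = 2 · 5^2 · 7^2 · 17.
φ(41650) = 41650 · (1 − 1/2) · (1 − 1/5) · (1 − 1/7) · (1 − 1/17)
       = 41650 · 384/1190 = 13440.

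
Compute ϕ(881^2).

775280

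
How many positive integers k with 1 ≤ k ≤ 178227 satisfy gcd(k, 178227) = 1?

First factor: 178227 = 3**3 * 7 * 23 * 41.
φ(178227) = 178227 · (1 − 1/3) · (1 − 1/7) · (1 − 1/23) · (1 − 1/41)
       = 178227 · 10560/19803 = 95040.

95040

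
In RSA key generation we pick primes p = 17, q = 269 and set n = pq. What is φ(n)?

4288

For distinct primes, φ(pq) = (p−1)(q−1) = 16 × 268 = 4288.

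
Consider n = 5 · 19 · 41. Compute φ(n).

2880

φ(5) = 5 − 1 = 4.
φ(19) = 19 − 1 = 18.
φ(41) = 41 − 1 = 40.
Multiply: 4 · 18 · 40 = 2880.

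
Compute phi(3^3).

18

φ(27) = 27 · (1 − 1/3)
       = 27 · 2/3 = 18.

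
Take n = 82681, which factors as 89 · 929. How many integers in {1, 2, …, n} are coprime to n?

φ(82681) = 82681 · (1 − 1/89) · (1 − 1/929)
       = 82681 · 81664/82681 = 81664.

81664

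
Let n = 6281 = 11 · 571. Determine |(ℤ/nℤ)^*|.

5700

φ(11) = 11 − 1 = 10.
φ(571) = 571 − 1 = 570.
Since φ is multiplicative, φ(6281) = 10 · 570 = 5700.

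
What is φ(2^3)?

4

φ(2^3) = 2^3 − 2^2 = 8 − 4 = 4.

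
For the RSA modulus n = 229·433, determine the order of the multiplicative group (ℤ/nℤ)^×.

For distinct primes, φ(pq) = (p−1)(q−1) = 228 × 432 = 98496.

98496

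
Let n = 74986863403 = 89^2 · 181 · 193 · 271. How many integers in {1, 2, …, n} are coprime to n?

φ(74986863403) = 74986863403 · (1 − 1/89) · (1 − 1/181) · (1 − 1/193) · (1 − 1/271)
       = 74986863403 · 821145600/842549027 = 73081958400.

73081958400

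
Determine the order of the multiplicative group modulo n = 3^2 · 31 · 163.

φ(45477) = 45477 · (1 − 1/3) · (1 − 1/31) · (1 − 1/163)
       = 45477 · 9720/15159 = 29160.

29160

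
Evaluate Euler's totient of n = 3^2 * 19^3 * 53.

φ(3271743) = 3271743 · (1 − 1/3) · (1 − 1/19) · (1 − 1/53)
       = 3271743 · 1872/3021 = 2027376.

2027376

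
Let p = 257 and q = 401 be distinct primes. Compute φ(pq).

102400

For distinct primes, φ(pq) = (p−1)(q−1) = 256 × 400 = 102400.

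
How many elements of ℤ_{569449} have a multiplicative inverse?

Prime factorization: 569449 = 17 · 19 · 41 · 43.
φ(17) = 17 − 1 = 16.
φ(19) = 19 − 1 = 18.
φ(41) = 41 − 1 = 40.
φ(43) = 43 − 1 = 42.
Multiply: 16 · 18 · 40 · 42 = 483840.

483840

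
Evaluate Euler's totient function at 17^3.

φ(17^3) = 17^2·(17−1) = 289·16 = 4624.

4624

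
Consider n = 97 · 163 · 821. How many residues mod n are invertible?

12752640

φ(97) = 97 − 1 = 96.
φ(163) = 163 − 1 = 162.
φ(821) = 821 − 1 = 820.
Multiply: 96 · 162 · 820 = 12752640.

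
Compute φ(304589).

304589 = 17 × 19 × 23 × 41.
φ(304589) = 304589 · (1 − 1/17) · (1 − 1/19) · (1 − 1/23) · (1 − 1/41)
       = 304589 · 253440/304589 = 253440.

253440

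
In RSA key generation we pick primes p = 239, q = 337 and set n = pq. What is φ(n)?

79968

φ(80543) = 80543 · (1 − 1/239) · (1 − 1/337)
       = 80543 · 79968/80543 = 79968.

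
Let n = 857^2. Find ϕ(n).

733592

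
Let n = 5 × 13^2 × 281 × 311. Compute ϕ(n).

54163200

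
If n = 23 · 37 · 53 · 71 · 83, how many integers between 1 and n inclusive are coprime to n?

236396160

φ(265791979) = 265791979 · (1 − 1/23) · (1 − 1/37) · (1 − 1/53) · (1 − 1/71) · (1 − 1/83)
       = 265791979 · 236396160/265791979 = 236396160.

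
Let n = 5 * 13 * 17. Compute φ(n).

φ(1105) = 1105 · (1 − 1/5) · (1 − 1/13) · (1 − 1/17)
       = 1105 · 768/1105 = 768.

768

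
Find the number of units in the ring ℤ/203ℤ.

168

Prime factorization: 203 = 7 × 29.
φ(7) = 7 − 1 = 6.
φ(29) = 29 − 1 = 28.
Since φ is multiplicative, φ(203) = 6 · 28 = 168.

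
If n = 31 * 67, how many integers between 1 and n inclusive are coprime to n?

1980

φ(31) = 31 − 1 = 30.
φ(67) = 67 − 1 = 66.
Since φ is multiplicative, φ(2077) = 30 · 66 = 1980.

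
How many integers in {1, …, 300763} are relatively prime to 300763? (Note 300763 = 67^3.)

296274

φ(67^3) = 67^2·(67−1) = 4489·66 = 296274.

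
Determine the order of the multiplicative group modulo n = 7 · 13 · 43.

φ(7) = 7 − 1 = 6.
φ(13) = 13 − 1 = 12.
φ(43) = 43 − 1 = 42.
Since φ is multiplicative, φ(3913) = 6 · 12 · 42 = 3024.

3024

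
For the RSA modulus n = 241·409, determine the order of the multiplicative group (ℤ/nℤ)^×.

φ(pq) = (p−1)(q−1) = 240 · 408 = 97920.

97920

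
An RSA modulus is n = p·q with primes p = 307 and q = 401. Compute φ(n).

122400

φ(307) = 307 − 1 = 306.
φ(401) = 401 − 1 = 400.
φ(123107) = 306 × 400 = 122400.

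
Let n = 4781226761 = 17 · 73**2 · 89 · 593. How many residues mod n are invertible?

4381065216

φ(17) = 17 − 1 = 16.
φ(73^2) = 73^1·(73−1) = 73·72 = 5256.
φ(89) = 89 − 1 = 88.
φ(593) = 593 − 1 = 592.
Multiply: 16 · 5256 · 88 · 592 = 4381065216.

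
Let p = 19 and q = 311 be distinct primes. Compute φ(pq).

φ(pq) = (p−1)(q−1) = 18 · 310 = 5580.

5580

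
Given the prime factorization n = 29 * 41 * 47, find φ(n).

φ(29) = 29 − 1 = 28.
φ(41) = 41 − 1 = 40.
φ(47) = 47 − 1 = 46.
Multiply: 28 · 40 · 46 = 51520.

51520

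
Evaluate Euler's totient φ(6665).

First factor: 6665 = 5 · 31 · 43.
φ(6665) = 6665 · (1 − 1/5) · (1 − 1/31) · (1 − 1/43)
       = 6665 · 5040/6665 = 5040.

5040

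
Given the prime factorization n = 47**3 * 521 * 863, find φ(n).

45547459360

φ(46681208729) = 46681208729 · (1 − 1/47) · (1 − 1/521) · (1 − 1/863)
       = 46681208729 · 20619040/21132281 = 45547459360.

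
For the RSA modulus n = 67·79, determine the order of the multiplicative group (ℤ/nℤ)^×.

φ(5293) = 5293 · (1 − 1/67) · (1 − 1/79)
       = 5293 · 5148/5293 = 5148.

5148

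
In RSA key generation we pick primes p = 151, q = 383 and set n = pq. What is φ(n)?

57300

For distinct primes, φ(pq) = (p−1)(q−1) = 150 × 382 = 57300.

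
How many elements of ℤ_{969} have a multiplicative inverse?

576

Factor 969: 969 = 3 · 17 · 19.
φ(3) = 3 − 1 = 2.
φ(17) = 17 − 1 = 16.
φ(19) = 19 − 1 = 18.
Since φ is multiplicative, φ(969) = 2 · 16 · 18 = 576.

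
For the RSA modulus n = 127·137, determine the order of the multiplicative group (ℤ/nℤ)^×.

17136

φ(127) = 127 − 1 = 126.
φ(137) = 137 − 1 = 136.
φ(17399) = 126 × 136 = 17136.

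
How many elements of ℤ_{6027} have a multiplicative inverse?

Factor 6027: 6027 = 3 × 7**2 × 41.
φ(3) = 3 − 1 = 2.
φ(7^2) = 7^1·(7−1) = 7·6 = 42.
φ(41) = 41 − 1 = 40.
Since φ is multiplicative, φ(6027) = 2 · 42 · 40 = 3360.

3360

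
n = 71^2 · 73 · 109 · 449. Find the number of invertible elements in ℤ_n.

17313730560

φ(18009945413) = 18009945413 · (1 − 1/71) · (1 − 1/73) · (1 − 1/109) · (1 − 1/449)
       = 18009945413 · 243855360/253661203 = 17313730560.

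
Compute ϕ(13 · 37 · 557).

240192

φ(13) = 13 − 1 = 12.
φ(37) = 37 − 1 = 36.
φ(557) = 557 − 1 = 556.
Since φ is multiplicative, φ(267917) = 12 · 36 · 556 = 240192.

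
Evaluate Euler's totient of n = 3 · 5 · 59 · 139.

64032

φ(3) = 3 − 1 = 2.
φ(5) = 5 − 1 = 4.
φ(59) = 59 − 1 = 58.
φ(139) = 139 − 1 = 138.
φ(123015) = 2 × 4 × 58 × 138 = 64032.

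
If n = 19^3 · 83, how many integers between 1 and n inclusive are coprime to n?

532836

φ(569297) = 569297 · (1 − 1/19) · (1 − 1/83)
       = 569297 · 1476/1577 = 532836.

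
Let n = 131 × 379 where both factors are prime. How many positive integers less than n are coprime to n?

φ(n) = (p − 1)(q − 1) = (131−1)(379−1) = 130·378 = 49140.

49140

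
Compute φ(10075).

Prime factorization: 10075 = 5**2 · 13 · 31.
φ(5^2) = 5^2 − 5^1 = 25 − 5 = 20.
φ(13) = 13 − 1 = 12.
φ(31) = 31 − 1 = 30.
φ(10075) = 20 × 12 × 30 = 7200.

7200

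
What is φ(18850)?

First factor: 18850 = 2 · 5^2 · 13 · 29.
φ(18850) = 18850 · (1 − 1/2) · (1 − 1/5) · (1 − 1/13) · (1 − 1/29)
       = 18850 · 1344/3770 = 6720.

6720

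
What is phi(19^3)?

φ(19^3) = 19^3 − 19^2 = 6859 − 361 = 6498.

6498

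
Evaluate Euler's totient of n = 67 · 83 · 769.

φ(67) = 67 − 1 = 66.
φ(83) = 83 − 1 = 82.
φ(769) = 769 − 1 = 768.
Multiply: 66 · 82 · 768 = 4156416.

4156416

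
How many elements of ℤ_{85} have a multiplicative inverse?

First factor: 85 = 5 · 17.
φ(85) = 85 · (1 − 1/5) · (1 − 1/17)
       = 85 · 64/85 = 64.

64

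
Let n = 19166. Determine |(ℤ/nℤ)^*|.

Factor 19166: 19166 = 2 · 7 · 37**2.
φ(2) = 2 − 1 = 1.
φ(7) = 7 − 1 = 6.
φ(37^2) = 37^1·(37−1) = 37·36 = 1332.
Multiply: 1 · 6 · 1332 = 7992.

7992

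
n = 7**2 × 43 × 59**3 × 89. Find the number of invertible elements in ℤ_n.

31341030336

φ(38513286217) = 38513286217 · (1 − 1/7) · (1 − 1/43) · (1 − 1/59) · (1 − 1/89)
       = 38513286217 · 1286208/1580551 = 31341030336.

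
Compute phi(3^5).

162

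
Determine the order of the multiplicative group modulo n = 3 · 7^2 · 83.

φ(12201) = 12201 · (1 − 1/3) · (1 − 1/7) · (1 − 1/83)
       = 12201 · 984/1743 = 6888.

6888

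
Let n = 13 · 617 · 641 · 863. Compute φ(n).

4078018560

φ(4437080843) = 4437080843 · (1 − 1/13) · (1 − 1/617) · (1 − 1/641) · (1 − 1/863)
       = 4437080843 · 4078018560/4437080843 = 4078018560.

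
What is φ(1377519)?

730080

Prime factorization: 1377519 = 3 * 11 * 13**3 * 19.
φ(1377519) = 1377519 · (1 − 1/3) · (1 − 1/11) · (1 − 1/13) · (1 − 1/19)
       = 1377519 · 4320/8151 = 730080.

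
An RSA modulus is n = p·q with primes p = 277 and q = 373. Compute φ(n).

φ(n) = (p − 1)(q − 1) = (277−1)(373−1) = 276·372 = 102672.

102672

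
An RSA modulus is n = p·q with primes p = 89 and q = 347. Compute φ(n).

30448

φ(pq) = (p−1)(q−1) = 88 · 346 = 30448.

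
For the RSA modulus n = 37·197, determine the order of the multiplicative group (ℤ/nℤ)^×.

7056

φ(pq) = (p−1)(q−1) = 36 · 196 = 7056.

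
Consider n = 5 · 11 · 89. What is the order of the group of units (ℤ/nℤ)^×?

3520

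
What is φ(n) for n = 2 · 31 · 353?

10560

φ(21886) = 21886 · (1 − 1/2) · (1 − 1/31) · (1 − 1/353)
       = 21886 · 10560/21886 = 10560.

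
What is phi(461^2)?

φ(212521) = 212521 · (1 − 1/461)
       = 212521 · 460/461 = 212060.

212060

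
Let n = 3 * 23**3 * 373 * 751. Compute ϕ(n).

φ(3) = 3 − 1 = 2.
φ(23^3) = 23^2·(23−1) = 529·22 = 11638.
φ(373) = 373 − 1 = 372.
φ(751) = 751 − 1 = 750.
Multiply: 2 · 11638 · 372 · 750 = 6494004000.

6494004000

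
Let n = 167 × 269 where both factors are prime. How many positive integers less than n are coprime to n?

For distinct primes, φ(pq) = (p−1)(q−1) = 166 × 268 = 44488.

44488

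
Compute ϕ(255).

First factor: 255 = 3 · 5 · 17.
φ(255) = 255 · (1 − 1/3) · (1 − 1/5) · (1 − 1/17)
       = 255 · 128/255 = 128.

128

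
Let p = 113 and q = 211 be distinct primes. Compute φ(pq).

23520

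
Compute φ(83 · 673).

55104

φ(83) = 83 − 1 = 82.
φ(673) = 673 − 1 = 672.
φ(55859) = 82 × 672 = 55104.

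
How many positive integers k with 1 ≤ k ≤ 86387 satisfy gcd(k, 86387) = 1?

70560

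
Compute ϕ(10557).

10557 = 3**3 * 17 * 23.
φ(3^3) = 3^3 − 3^2 = 27 − 9 = 18.
φ(17) = 17 − 1 = 16.
φ(23) = 23 − 1 = 22.
Multiply: 18 · 16 · 22 = 6336.

6336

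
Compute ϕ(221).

Prime factorization: 221 = 13 × 17.
φ(13) = 13 − 1 = 12.
φ(17) = 17 − 1 = 16.
φ(221) = 12 × 16 = 192.

192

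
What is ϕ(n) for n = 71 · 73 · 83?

413280

φ(430189) = 430189 · (1 − 1/71) · (1 − 1/73) · (1 − 1/83)
       = 430189 · 413280/430189 = 413280.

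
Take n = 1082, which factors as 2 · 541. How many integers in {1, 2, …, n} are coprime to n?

540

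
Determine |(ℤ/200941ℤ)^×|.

Factor 200941: 200941 = 13**2 × 29 × 41.
φ(200941) = 200941 · (1 − 1/13) · (1 − 1/29) · (1 − 1/41)
       = 200941 · 13440/15457 = 174720.

174720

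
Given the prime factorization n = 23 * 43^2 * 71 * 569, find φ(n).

φ(23) = 23 − 1 = 22.
φ(43^2) = 43^1·(43−1) = 43·42 = 1806.
φ(71) = 71 − 1 = 70.
φ(569) = 569 − 1 = 568.
Since φ is multiplicative, φ(1718048273) = 22 · 1806 · 70 · 568 = 1579744320.

1579744320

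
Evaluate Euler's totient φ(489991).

489991 = 17 × 19 × 37 × 41.
φ(17) = 17 − 1 = 16.
φ(19) = 19 − 1 = 18.
φ(37) = 37 − 1 = 36.
φ(41) = 41 − 1 = 40.
Since φ is multiplicative, φ(489991) = 16 · 18 · 36 · 40 = 414720.

414720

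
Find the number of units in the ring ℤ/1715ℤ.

1176

Factor 1715: 1715 = 5 * 7**3.
φ(5) = 5 − 1 = 4.
φ(7^3) = 7^3 − 7^2 = 343 − 49 = 294.
Since φ is multiplicative, φ(1715) = 4 · 294 = 1176.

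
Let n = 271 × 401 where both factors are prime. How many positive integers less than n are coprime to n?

φ(n) = (p − 1)(q − 1) = (271−1)(401−1) = 270·400 = 108000.

108000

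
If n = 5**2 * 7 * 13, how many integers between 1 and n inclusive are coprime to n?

φ(5^2) = 5^2 − 5^1 = 25 − 5 = 20.
φ(7) = 7 − 1 = 6.
φ(13) = 13 − 1 = 12.
φ(2275) = 20 × 6 × 12 = 1440.

1440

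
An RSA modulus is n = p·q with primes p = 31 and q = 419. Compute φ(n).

φ(12989) = 12989 · (1 − 1/31) · (1 − 1/419)
       = 12989 · 12540/12989 = 12540.

12540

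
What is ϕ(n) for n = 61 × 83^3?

φ(61) = 61 − 1 = 60.
φ(83^3) = 83^3 − 83^2 = 571787 − 6889 = 564898.
Since φ is multiplicative, φ(34879007) = 60 · 564898 = 33893880.

33893880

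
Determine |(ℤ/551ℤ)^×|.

504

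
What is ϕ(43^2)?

φ(43^2) = 43^1·(43−1) = 43·42 = 1806.

1806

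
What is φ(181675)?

131040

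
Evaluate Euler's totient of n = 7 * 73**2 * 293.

φ(7) = 7 − 1 = 6.
φ(73^2) = 73^1·(73−1) = 73·72 = 5256.
φ(293) = 293 − 1 = 292.
Multiply: 6 · 5256 · 292 = 9208512.

9208512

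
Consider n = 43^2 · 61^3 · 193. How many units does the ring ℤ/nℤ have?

φ(80999758717) = 80999758717 · (1 − 1/43) · (1 − 1/61) · (1 − 1/193)
       = 80999758717 · 483840/506239 = 77415851520.

77415851520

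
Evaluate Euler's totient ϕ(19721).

17280

First factor: 19721 = 13 · 37 · 41.
φ(19721) = 19721 · (1 − 1/13) · (1 − 1/37) · (1 − 1/41)
       = 19721 · 17280/19721 = 17280.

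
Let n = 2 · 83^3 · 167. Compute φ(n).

93773068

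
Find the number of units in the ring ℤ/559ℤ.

Prime factorization: 559 = 13 · 43.
φ(559) = 559 · (1 − 1/13) · (1 − 1/43)
       = 559 · 504/559 = 504.

504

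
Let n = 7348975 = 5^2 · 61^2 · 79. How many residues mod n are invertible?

5709600

φ(5^2) = 5^2 − 5^1 = 25 − 5 = 20.
φ(61^2) = 61^1·(61−1) = 61·60 = 3660.
φ(79) = 79 − 1 = 78.
φ(7348975) = 20 × 3660 × 78 = 5709600.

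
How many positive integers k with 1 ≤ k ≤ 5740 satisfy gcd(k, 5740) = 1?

5740 = 2^2 × 5 × 7 × 41.
φ(5740) = 5740 · (1 − 1/2) · (1 − 1/5) · (1 − 1/7) · (1 − 1/41)
       = 5740 · 960/2870 = 1920.

1920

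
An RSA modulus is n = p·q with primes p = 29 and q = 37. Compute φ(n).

1008

φ(29) = 29 − 1 = 28.
φ(37) = 37 − 1 = 36.
φ(1073) = 28 × 36 = 1008.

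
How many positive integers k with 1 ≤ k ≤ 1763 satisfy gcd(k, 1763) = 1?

1680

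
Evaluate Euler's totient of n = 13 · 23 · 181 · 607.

φ(13) = 13 − 1 = 12.
φ(23) = 23 − 1 = 22.
φ(181) = 181 − 1 = 180.
φ(607) = 607 − 1 = 606.
Multiply: 12 · 22 · 180 · 606 = 28797120.

28797120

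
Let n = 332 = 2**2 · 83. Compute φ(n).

φ(2^2) = 2^1·(2−1) = 2·1 = 2.
φ(83) = 83 − 1 = 82.
φ(332) = 2 × 82 = 164.

164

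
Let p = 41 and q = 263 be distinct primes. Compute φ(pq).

10480

φ(41) = 41 − 1 = 40.
φ(263) = 263 − 1 = 262.
Since φ is multiplicative, φ(10783) = 40 · 262 = 10480.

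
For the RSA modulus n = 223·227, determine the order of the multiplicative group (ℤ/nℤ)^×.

φ(50621) = 50621 · (1 − 1/223) · (1 − 1/227)
       = 50621 · 50172/50621 = 50172.

50172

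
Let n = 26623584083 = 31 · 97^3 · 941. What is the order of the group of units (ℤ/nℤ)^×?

φ(26623584083) = 26623584083 · (1 − 1/31) · (1 − 1/97) · (1 − 1/941)
       = 26623584083 · 2707200/2829587 = 25472044800.

25472044800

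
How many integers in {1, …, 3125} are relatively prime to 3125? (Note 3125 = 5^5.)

2500

φ(5^5) = 5^5 − 5^4 = 3125 − 625 = 2500.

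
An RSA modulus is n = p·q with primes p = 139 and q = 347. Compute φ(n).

φ(139) = 139 − 1 = 138.
φ(347) = 347 − 1 = 346.
φ(48233) = 138 × 346 = 47748.

47748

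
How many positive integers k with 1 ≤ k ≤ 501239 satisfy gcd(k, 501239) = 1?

Prime factorization: 501239 = 19 · 23 · 31 · 37.
φ(19) = 19 − 1 = 18.
φ(23) = 23 − 1 = 22.
φ(31) = 31 − 1 = 30.
φ(37) = 37 − 1 = 36.
φ(501239) = 18 × 22 × 30 × 36 = 427680.

427680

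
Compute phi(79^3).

486798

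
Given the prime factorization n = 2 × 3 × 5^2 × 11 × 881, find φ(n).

352000

φ(1453650) = 1453650 · (1 − 1/2) · (1 − 1/3) · (1 − 1/5) · (1 − 1/11) · (1 − 1/881)
       = 1453650 · 70400/290730 = 352000.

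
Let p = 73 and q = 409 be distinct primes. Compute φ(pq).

29376

φ(pq) = (p−1)(q−1) = 72 · 408 = 29376.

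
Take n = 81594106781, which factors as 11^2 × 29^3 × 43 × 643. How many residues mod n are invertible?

φ(81594106781) = 81594106781 · (1 − 1/11) · (1 − 1/29) · (1 − 1/43) · (1 − 1/643)
       = 81594106781 · 7549920/8820031 = 69844309920.

69844309920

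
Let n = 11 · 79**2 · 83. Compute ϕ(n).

5052840

φ(11) = 11 − 1 = 10.
φ(79^2) = 79^2 − 79^1 = 6241 − 79 = 6162.
φ(83) = 83 − 1 = 82.
φ(5698033) = 10 × 6162 × 82 = 5052840.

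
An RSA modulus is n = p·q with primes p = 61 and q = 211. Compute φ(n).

12600

φ(12871) = 12871 · (1 − 1/61) · (1 − 1/211)
       = 12871 · 12600/12871 = 12600.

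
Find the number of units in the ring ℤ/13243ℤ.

Prime factorization: 13243 = 17 * 19 * 41.
φ(17) = 17 − 1 = 16.
φ(19) = 19 − 1 = 18.
φ(41) = 41 − 1 = 40.
Since φ is multiplicative, φ(13243) = 16 · 18 · 40 = 11520.

11520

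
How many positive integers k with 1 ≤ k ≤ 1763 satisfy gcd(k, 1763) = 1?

Factor 1763: 1763 = 41 · 43.
φ(1763) = 1763 · (1 − 1/41) · (1 − 1/43)
       = 1763 · 1680/1763 = 1680.

1680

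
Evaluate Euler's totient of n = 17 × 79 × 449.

φ(17) = 17 − 1 = 16.
φ(79) = 79 − 1 = 78.
φ(449) = 449 − 1 = 448.
φ(603007) = 16 × 78 × 448 = 559104.

559104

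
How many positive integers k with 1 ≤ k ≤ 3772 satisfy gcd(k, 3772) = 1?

First factor: 3772 = 2**2 × 23 × 41.
φ(2^2) = 2^2 − 2^1 = 4 − 2 = 2.
φ(23) = 23 − 1 = 22.
φ(41) = 41 − 1 = 40.
φ(3772) = 2 × 22 × 40 = 1760.

1760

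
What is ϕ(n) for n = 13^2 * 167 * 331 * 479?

φ(13^2) = 13^2 − 13^1 = 169 − 13 = 156.
φ(167) = 167 − 1 = 166.
φ(331) = 331 − 1 = 330.
φ(479) = 479 − 1 = 478.
Since φ is multiplicative, φ(4474728427) = 156 · 166 · 330 · 478 = 4084835040.

4084835040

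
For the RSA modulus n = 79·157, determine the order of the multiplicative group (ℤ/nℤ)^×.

12168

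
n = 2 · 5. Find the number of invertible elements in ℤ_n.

4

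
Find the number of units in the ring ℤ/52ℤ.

24

Factor 52: 52 = 2^2 · 13.
φ(2^2) = 2^2 − 2^1 = 4 − 2 = 2.
φ(13) = 13 − 1 = 12.
Since φ is multiplicative, φ(52) = 2 · 12 = 24.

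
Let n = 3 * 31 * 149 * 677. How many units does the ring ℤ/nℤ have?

6002880

φ(3) = 3 − 1 = 2.
φ(31) = 31 − 1 = 30.
φ(149) = 149 − 1 = 148.
φ(677) = 677 − 1 = 676.
Since φ is multiplicative, φ(9381189) = 2 · 30 · 148 · 676 = 6002880.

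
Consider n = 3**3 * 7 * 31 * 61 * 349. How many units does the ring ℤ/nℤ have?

φ(3^3) = 3^2·(3−1) = 9·2 = 18.
φ(7) = 7 − 1 = 6.
φ(31) = 31 − 1 = 30.
φ(61) = 61 − 1 = 60.
φ(349) = 349 − 1 = 348.
φ(124732251) = 18 × 6 × 30 × 60 × 348 = 67651200.

67651200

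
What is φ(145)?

112

145 = 5 · 29.
φ(5) = 5 − 1 = 4.
φ(29) = 29 − 1 = 28.
φ(145) = 4 × 28 = 112.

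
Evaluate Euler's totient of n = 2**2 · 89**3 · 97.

φ(273527972) = 273527972 · (1 − 1/2) · (1 − 1/89) · (1 − 1/97)
       = 273527972 · 8448/17266 = 133833216.

133833216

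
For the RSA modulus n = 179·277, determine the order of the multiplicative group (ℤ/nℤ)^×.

49128

φ(179) = 179 − 1 = 178.
φ(277) = 277 − 1 = 276.
Multiply: 178 · 276 = 49128.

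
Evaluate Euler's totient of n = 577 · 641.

φ(369857) = 369857 · (1 − 1/577) · (1 − 1/641)
       = 369857 · 368640/369857 = 368640.

368640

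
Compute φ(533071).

388080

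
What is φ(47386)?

21168

Prime factorization: 47386 = 2 * 19 * 29 * 43.
φ(47386) = 47386 · (1 − 1/2) · (1 − 1/19) · (1 − 1/29) · (1 − 1/43)
       = 47386 · 21168/47386 = 21168.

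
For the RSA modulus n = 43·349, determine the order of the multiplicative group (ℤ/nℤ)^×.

φ(pq) = (p−1)(q−1) = 42 · 348 = 14616.

14616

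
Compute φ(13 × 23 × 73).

19008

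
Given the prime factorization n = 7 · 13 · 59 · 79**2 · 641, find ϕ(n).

φ(7) = 7 − 1 = 6.
φ(13) = 13 − 1 = 12.
φ(59) = 59 − 1 = 58.
φ(79^2) = 79^1·(79−1) = 79·78 = 6162.
φ(641) = 641 − 1 = 640.
φ(21478582489) = 6 × 12 × 58 × 6162 × 640 = 16468807680.

16468807680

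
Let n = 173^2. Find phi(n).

29756

φ(29929) = 29929 · (1 − 1/173)
       = 29929 · 172/173 = 29756.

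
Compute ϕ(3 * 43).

84

φ(3) = 3 − 1 = 2.
φ(43) = 43 − 1 = 42.
φ(129) = 2 × 42 = 84.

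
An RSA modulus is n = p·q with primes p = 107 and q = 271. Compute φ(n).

28620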